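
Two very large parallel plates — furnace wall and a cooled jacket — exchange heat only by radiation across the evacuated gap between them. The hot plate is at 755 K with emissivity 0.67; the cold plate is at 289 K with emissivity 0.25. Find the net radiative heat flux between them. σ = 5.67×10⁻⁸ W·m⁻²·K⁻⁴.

q ≈ 4010 W/m²

For two infinite grey parallel plates, q = σ(T₁⁴ − T₂⁴)/(1/ε₁ + 1/ε₂ − 1).
T₁⁴ − T₂⁴ = 3.249×10¹¹ − 6.976×10⁹ = 3.180×10¹¹ K⁴.
1/ε₁ + 1/ε₂ − 1 = 1.493 + 4.000 − 1 = 4.493.
q = 5.67×10⁻⁸ × 3.180×10¹¹ / 4.493.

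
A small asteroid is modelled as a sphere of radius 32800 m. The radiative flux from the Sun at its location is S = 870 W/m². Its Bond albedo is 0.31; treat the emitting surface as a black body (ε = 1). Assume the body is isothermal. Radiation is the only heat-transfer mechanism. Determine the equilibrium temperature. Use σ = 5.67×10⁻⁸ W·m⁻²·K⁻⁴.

At equilibrium, absorbed power = emitted power.
Absorbing cross-section = πr² = 3.380×10⁹ m²; emitting surface = 4πr² = 1.352×10¹⁰ m² (ratio 4).
(1−a)S·A_cross = εσ·A_surf·T⁴  ⇒  T⁴ = (1−a)S/(4σ).
T⁴ = 0.690·870/(4·5.67×10⁻⁸) = 2.647×10⁹ K⁴.
T = (2.647×10⁹)^(1/4).

T ≈ 227 K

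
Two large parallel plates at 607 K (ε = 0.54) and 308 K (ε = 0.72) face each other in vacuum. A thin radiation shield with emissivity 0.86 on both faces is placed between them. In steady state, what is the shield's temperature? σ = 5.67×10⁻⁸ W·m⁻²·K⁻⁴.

T_s ≈ 503 K

In steady state the net flux on the hot side equals that on the cold side.
σ(T₁⁴−T_s⁴)/D₁ = σ(T_s⁴−T₂⁴)/D₂, with D₁ = 1/ε₁+1/ε_s−1 = 2.015, D₂ = 1/ε_s+1/ε₂−1 = 1.552.
Solve for T_s⁴: T_s⁴ = (D₂·T₁⁴ + D₁·T₂⁴)/(D₁+D₂) = 6.415×10¹⁰ K⁴.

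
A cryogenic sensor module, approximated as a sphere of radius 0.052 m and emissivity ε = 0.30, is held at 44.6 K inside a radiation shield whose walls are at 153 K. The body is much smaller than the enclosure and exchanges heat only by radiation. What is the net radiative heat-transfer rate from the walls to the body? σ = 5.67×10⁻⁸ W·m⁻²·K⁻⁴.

For a small grey body in a large enclosure: P_net = εσA(T_body⁴ − T_wall⁴).
A = 4πr² = 0.03398 m²; T_body⁴ − T_wall⁴ = 3.957×10⁶ − 5.480×10⁸ = -5.440×10⁸ K⁴.
|P_net| = 0.30·5.67×10⁻⁸·0.03398·5.440×10⁸.

P_net ≈ 0.314 W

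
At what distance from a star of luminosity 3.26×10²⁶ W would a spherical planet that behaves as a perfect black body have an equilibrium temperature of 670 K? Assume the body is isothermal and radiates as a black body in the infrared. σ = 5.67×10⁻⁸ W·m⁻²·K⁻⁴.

d ≈ 2.38×10¹⁰ m

For an isothermal black-emitting sphere, (1−a)S·πr² = σ·4πr²·T⁴ ⇒ S = 4σT⁴/(1−a).
S = 4·5.67×10⁻⁸·(670)⁴/1.00 = 45700 W/m².
Flux falls as S = L/(4πd²), so d = √(L/(4πS)) = √(3.26×10²⁶/(4π·45700)).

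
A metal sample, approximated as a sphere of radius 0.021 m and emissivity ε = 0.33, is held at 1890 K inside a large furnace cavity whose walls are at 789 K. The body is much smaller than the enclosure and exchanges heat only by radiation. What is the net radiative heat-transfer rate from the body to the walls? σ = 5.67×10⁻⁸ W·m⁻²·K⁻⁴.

For a small grey body in a large enclosure: P_net = εσA(T_body⁴ − T_wall⁴).
A = 4πr² = 0.005542 m²; T_body⁴ − T_wall⁴ = 1.276×10¹³ − 3.875×10¹¹ = 1.237×10¹³ K⁴.
|P_net| = 0.33·5.67×10⁻⁸·0.005542·1.237×10¹³.

P_net ≈ 1280 W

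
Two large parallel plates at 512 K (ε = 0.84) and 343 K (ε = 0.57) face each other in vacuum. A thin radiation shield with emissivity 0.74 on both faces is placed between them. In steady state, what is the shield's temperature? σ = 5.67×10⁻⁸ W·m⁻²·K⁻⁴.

In steady state the net flux on the hot side equals that on the cold side.
σ(T₁⁴−T_s⁴)/D₁ = σ(T_s⁴−T₂⁴)/D₂, with D₁ = 1/ε₁+1/ε_s−1 = 1.542, D₂ = 1/ε_s+1/ε₂−1 = 2.106.
Solve for T_s⁴: T_s⁴ = (D₂·T₁⁴ + D₁·T₂⁴)/(D₁+D₂) = 4.552×10¹⁰ K⁴.

T_s ≈ 462 K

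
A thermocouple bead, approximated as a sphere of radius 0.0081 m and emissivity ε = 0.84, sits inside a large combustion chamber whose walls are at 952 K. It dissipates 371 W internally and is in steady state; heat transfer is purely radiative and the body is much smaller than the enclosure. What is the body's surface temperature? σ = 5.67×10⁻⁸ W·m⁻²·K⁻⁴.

T ≈ 1790 K

For a small grey body in a large enclosure, net radiated power = εσA(T⁴ − T_w⁴).
Steady state: P = εσA(T⁴ − T_w⁴) with A = 4πr² = 8.245×10⁻⁴ m².
T⁴ = P/(εσA) + T_w⁴ = 371/(0.84·5.67×10⁻⁸·8.245×10⁻⁴) + (952)⁴
    = 9.448×10¹² + 8.214×10¹¹ = 1.027×10¹³ K⁴.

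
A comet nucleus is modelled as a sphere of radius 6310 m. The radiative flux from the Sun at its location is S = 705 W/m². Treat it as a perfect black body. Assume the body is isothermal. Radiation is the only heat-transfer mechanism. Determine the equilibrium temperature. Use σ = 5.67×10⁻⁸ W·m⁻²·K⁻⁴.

At equilibrium, absorbed power = emitted power.
Absorbing cross-section = πr² = 1.251×10⁸ m²; emitting surface = 4πr² = 5.003×10⁸ m² (ratio 4).
S·A_cross = εσ·A_surf·T⁴  ⇒  T⁴ = S/(4σ).
T⁴ = 1.00·705/(4·5.67×10⁻⁸) = 3.108×10⁹ K⁴.
T = (3.108×10⁹)^(1/4).

T ≈ 236 K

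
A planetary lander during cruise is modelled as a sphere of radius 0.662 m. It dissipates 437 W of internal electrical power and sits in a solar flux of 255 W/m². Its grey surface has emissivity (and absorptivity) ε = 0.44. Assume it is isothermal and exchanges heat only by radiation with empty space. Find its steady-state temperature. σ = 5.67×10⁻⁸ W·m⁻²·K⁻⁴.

At steady state, absorbed solar power + internal power = radiated power.
Absorbed: α·S·A_cross = 0.44·255·1.377 = 154.5 W (cross-section πr²).
Total input = 154.5 + 437 = 591.5 W.
Radiated: εσ·A_surf·T⁴ with A_surf = 4πr² = 5.507 m².
T⁴ = 591.5/(0.44·5.67×10⁻⁸·5.507) = 4.305×10⁹ K⁴.

T ≈ 256 K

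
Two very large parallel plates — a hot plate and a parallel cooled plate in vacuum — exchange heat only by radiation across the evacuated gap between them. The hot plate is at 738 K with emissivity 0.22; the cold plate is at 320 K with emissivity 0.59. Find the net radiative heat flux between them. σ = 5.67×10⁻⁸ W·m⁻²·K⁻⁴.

q ≈ 3100 W/m²

For two infinite grey parallel plates, q = σ(T₁⁴ − T₂⁴)/(1/ε₁ + 1/ε₂ − 1).
T₁⁴ − T₂⁴ = 2.966×10¹¹ − 1.049×10¹⁰ = 2.862×10¹¹ K⁴.
1/ε₁ + 1/ε₂ − 1 = 4.545 + 1.695 − 1 = 5.240.
q = 5.67×10⁻⁸ × 2.862×10¹¹ / 5.240.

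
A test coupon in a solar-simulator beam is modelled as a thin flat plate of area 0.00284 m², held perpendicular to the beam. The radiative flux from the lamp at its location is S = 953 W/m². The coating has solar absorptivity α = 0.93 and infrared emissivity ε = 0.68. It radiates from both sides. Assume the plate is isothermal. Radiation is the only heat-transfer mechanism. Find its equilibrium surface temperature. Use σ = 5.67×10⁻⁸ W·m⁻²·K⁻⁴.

At equilibrium, absorbed power = emitted power.
Absorbing cross-section = A = 0.002840 m²; emitting surface = 2A = 0.005680 m² (ratio 2).
αS·A_cross = εσ·A_surf·T⁴  ⇒  T⁴ = αS/(ε·2σ).
T⁴ = 0.930·953/(0.68·2·5.67×10⁻⁸) = 1.149×10¹⁰ K⁴.
T = (1.149×10¹⁰)^(1/4).

T ≈ 327 K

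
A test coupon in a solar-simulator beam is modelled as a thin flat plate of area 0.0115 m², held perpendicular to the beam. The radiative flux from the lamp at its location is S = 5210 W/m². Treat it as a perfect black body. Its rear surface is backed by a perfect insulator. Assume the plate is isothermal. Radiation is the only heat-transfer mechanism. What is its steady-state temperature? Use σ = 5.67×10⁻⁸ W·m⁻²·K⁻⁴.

T ≈ 551 K

At equilibrium, absorbed power = emitted power.
Absorbing cross-section = A = 0.01150 m²; emitting surface = A = 0.01150 m² (ratio 1).
S·A_cross = εσ·A_surf·T⁴  ⇒  T⁴ = S/(1σ).
T⁴ = 1.00·5210/(1·5.67×10⁻⁸) = 9.189×10¹⁰ K⁴.
T = (9.189×10¹⁰)^(1/4).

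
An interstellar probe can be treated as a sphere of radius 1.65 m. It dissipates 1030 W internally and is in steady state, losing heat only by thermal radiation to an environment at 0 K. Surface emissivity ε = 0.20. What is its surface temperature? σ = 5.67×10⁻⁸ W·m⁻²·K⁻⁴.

Steady state: internal power = radiated power, P = εσA T⁴.
Radiating area A = 4πr² = 34.21 m².
T⁴ = P/(εσA) = 1030/(0.20·5.67×10⁻⁸·34.21) = 2.655×10⁹ K⁴.
T = (2.655×10⁹)^(1/4).

T ≈ 227 K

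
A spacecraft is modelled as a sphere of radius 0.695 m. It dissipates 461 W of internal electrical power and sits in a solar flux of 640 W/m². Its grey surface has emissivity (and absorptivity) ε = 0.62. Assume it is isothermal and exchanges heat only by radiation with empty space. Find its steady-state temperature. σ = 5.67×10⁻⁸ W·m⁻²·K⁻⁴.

At steady state, absorbed solar power + internal power = radiated power.
Absorbed: α·S·A_cross = 0.62·640·1.517 = 602.1 W (cross-section πr²).
Total input = 602.1 + 461 = 1063 W.
Radiated: εσ·A_surf·T⁴ with A_surf = 4πr² = 6.070 m².
T⁴ = 1063/(0.62·5.67×10⁻⁸·6.070) = 4.982×10⁹ K⁴.

T ≈ 266 K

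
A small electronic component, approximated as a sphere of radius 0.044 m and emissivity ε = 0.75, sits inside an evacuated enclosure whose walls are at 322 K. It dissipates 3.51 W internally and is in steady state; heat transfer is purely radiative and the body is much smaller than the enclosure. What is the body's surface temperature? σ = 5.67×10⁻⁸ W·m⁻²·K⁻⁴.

For a small grey body in a large enclosure, net radiated power = εσA(T⁴ − T_w⁴).
Steady state: P = εσA(T⁴ − T_w⁴) with A = 4πr² = 0.02433 m².
T⁴ = P/(εσA) + T_w⁴ = 3.51/(0.75·5.67×10⁻⁸·0.02433) + (322)⁴
    = 3.393×10⁹ + 1.075×10¹⁰ = 1.414×10¹⁰ K⁴.

T ≈ 345 K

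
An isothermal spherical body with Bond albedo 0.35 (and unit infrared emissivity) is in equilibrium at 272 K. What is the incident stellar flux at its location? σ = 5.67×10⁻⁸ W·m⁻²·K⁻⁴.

(1−a)S·πr² = σ·4πr²·T⁴ ⇒ S = 4σT⁴/(1−a).
S = 4·5.67×10⁻⁸·5.474×10⁹/0.650.

S ≈ 1910 W/m²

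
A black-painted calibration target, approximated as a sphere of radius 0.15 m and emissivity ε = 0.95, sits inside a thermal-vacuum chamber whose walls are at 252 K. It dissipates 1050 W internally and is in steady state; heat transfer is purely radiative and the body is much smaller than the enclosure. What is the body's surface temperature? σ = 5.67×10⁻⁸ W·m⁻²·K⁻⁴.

T ≈ 520 K

For a small grey body in a large enclosure, net radiated power = εσA(T⁴ − T_w⁴).
Steady state: P = εσA(T⁴ − T_w⁴) with A = 4πr² = 0.2827 m².
T⁴ = P/(εσA) + T_w⁴ = 1050/(0.95·5.67×10⁻⁸·0.2827) + (252)⁴
    = 6.894×10¹⁰ + 4.033×10⁹ = 7.298×10¹⁰ K⁴.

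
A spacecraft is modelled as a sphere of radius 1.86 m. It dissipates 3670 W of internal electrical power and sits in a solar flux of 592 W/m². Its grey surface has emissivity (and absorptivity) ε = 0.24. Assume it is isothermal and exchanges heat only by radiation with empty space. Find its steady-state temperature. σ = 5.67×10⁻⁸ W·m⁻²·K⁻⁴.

At steady state, absorbed solar power + internal power = radiated power.
Absorbed: α·S·A_cross = 0.24·592·10.87 = 1544 W (cross-section πr²).
Total input = 1544 + 3670 = 5214 W.
Radiated: εσ·A_surf·T⁴ with A_surf = 4πr² = 43.47 m².
T⁴ = 5214/(0.24·5.67×10⁻⁸·43.47) = 8.814×10⁹ K⁴.

T ≈ 306 K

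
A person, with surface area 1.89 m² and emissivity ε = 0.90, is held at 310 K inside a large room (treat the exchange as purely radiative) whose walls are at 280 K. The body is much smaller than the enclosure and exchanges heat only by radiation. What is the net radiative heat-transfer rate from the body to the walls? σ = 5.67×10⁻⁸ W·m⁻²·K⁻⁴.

P_net ≈ 298 W

For a small grey body in a large enclosure: P_net = εσA(T_body⁴ − T_wall⁴).
A = 1.89 m²; T_body⁴ − T_wall⁴ = 9.235×10⁹ − 6.147×10⁹ = 3.089×10⁹ K⁴.
|P_net| = 0.90·5.67×10⁻⁸·1.890·3.089×10⁹.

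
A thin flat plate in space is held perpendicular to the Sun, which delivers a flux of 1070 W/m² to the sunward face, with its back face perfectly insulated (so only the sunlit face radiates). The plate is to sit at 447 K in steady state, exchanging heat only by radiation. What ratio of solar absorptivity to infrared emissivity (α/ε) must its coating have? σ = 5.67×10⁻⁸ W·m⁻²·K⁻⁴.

α/ε ≈ 2.12

Balance: αS·A = εσ·1A·T⁴ ⇒ α/ε = σT⁴/S.
α/ε = 5.67×10⁻⁸·(447)⁴/1070 = 5.67×10⁻⁸·3.992×10¹⁰/1070.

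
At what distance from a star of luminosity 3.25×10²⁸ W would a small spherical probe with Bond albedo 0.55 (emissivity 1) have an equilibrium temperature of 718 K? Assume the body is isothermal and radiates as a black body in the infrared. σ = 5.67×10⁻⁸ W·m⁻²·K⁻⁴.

d ≈ 1.39×10¹¹ m

For an isothermal black-emitting sphere, (1−a)S·πr² = σ·4πr²·T⁴ ⇒ S = 4σT⁴/(1−a).
S = 4·5.67×10⁻⁸·(718)⁴/0.450 = 1.339×10⁵ W/m².
Flux falls as S = L/(4πd²), so d = √(L/(4πS)) = √(3.25×10²⁸/(4π·1.339×10⁵)).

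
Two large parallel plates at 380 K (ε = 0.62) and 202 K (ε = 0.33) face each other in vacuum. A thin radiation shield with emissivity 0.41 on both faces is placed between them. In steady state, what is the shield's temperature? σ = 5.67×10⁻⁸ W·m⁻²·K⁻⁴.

T_s ≈ 338 K

In steady state the net flux on the hot side equals that on the cold side.
σ(T₁⁴−T_s⁴)/D₁ = σ(T_s⁴−T₂⁴)/D₂, with D₁ = 1/ε₁+1/ε_s−1 = 3.052, D₂ = 1/ε_s+1/ε₂−1 = 4.469.
Solve for T_s⁴: T_s⁴ = (D₂·T₁⁴ + D₁·T₂⁴)/(D₁+D₂) = 1.307×10¹⁰ K⁴.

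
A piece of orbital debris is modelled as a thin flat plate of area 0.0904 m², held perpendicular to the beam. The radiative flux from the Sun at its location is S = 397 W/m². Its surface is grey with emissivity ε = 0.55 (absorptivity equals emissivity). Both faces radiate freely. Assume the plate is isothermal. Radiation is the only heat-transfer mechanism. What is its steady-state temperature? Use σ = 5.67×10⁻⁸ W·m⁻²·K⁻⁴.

At equilibrium, absorbed power = emitted power.
Absorbing cross-section = A = 0.09040 m²; emitting surface = 2A = 0.1808 m² (ratio 2).
εS·A_cross = εσ·A_surf·T⁴  ⇒  T⁴ = S/(2σ)   (ε cancels).
T⁴ = 397/(2·5.67×10⁻⁸) = 3.501×10⁹ K⁴.
T = (3.501×10⁹)^(1/4).

T ≈ 243 K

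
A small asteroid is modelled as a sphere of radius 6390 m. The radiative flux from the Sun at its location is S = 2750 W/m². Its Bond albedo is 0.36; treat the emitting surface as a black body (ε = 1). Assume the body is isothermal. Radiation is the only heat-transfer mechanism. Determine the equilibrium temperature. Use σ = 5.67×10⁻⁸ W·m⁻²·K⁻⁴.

At equilibrium, absorbed power = emitted power.
Absorbing cross-section = πr² = 1.283×10⁸ m²; emitting surface = 4πr² = 5.131×10⁸ m² (ratio 4).
(1−a)S·A_cross = εσ·A_surf·T⁴  ⇒  T⁴ = (1−a)S/(4σ).
T⁴ = 0.640·2750/(4·5.67×10⁻⁸) = 7.760×10⁹ K⁴.
T = (7.760×10⁹)^(1/4).

T ≈ 297 K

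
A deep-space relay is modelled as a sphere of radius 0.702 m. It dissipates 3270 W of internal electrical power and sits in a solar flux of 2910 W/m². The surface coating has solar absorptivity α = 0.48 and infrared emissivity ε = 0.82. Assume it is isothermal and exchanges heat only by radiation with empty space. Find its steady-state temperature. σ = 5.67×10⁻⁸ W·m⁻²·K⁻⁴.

T ≈ 371 K

At steady state, absorbed solar power + internal power = radiated power.
Absorbed: α·S·A_cross = 0.48·2910·1.548 = 2163 W (cross-section πr²).
Total input = 2163 + 3270 = 5433 W.
Radiated: εσ·A_surf·T⁴ with A_surf = 4πr² = 6.193 m².
T⁴ = 5433/(0.82·5.67×10⁻⁸·6.193) = 1.887×10¹⁰ K⁴.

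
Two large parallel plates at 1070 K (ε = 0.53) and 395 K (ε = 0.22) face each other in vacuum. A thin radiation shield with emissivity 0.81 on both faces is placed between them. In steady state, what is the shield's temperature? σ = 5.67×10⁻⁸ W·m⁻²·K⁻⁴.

T_s ≈ 978 K

In steady state the net flux on the hot side equals that on the cold side.
σ(T₁⁴−T_s⁴)/D₁ = σ(T_s⁴−T₂⁴)/D₂, with D₁ = 1/ε₁+1/ε_s−1 = 2.121, D₂ = 1/ε_s+1/ε₂−1 = 4.780.
Solve for T_s⁴: T_s⁴ = (D₂·T₁⁴ + D₁·T₂⁴)/(D₁+D₂) = 9.154×10¹¹ K⁴.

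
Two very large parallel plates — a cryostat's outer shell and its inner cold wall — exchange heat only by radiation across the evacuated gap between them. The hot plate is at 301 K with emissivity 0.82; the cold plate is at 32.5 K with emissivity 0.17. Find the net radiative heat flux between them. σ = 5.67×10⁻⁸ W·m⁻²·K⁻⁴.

q ≈ 76.3 W/m²

For two infinite grey parallel plates, q = σ(T₁⁴ − T₂⁴)/(1/ε₁ + 1/ε₂ − 1).
T₁⁴ − T₂⁴ = 8.209×10⁹ − 1.116×10⁶ = 8.207×10⁹ K⁴.
1/ε₁ + 1/ε₂ − 1 = 1.220 + 5.882 − 1 = 6.102.
q = 5.67×10⁻⁸ × 8.207×10⁹ / 6.102.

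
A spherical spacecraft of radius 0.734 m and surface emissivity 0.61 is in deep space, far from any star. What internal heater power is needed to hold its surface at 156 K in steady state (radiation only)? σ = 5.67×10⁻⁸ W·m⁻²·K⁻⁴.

P ≈ 139 W

P = εσ·4πr²·T⁴.
4πr² = 6.770 m²; T⁴ = 5.922×10⁸ K⁴.
P = 0.61·5.67×10⁻⁸·6.770·5.922×10⁸.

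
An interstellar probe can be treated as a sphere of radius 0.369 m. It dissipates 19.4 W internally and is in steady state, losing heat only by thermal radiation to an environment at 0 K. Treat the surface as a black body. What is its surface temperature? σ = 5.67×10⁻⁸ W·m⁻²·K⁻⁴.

T ≈ 119 K

Steady state: internal power = radiated power, P = εσA T⁴.
Radiating area A = 4πr² = 1.711 m².
T⁴ = P/(εσA) = 19.4/(1.0·5.67×10⁻⁸·1.711) = 2.000×10⁸ K⁴.
T = (2.000×10⁸)^(1/4).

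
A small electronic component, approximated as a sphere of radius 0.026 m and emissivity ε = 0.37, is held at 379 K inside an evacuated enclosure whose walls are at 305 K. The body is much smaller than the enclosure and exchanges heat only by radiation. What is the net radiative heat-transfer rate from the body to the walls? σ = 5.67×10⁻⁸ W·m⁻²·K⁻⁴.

For a small grey body in a large enclosure: P_net = εσA(T_body⁴ − T_wall⁴).
A = 4πr² = 0.008495 m²; T_body⁴ − T_wall⁴ = 2.063×10¹⁰ − 8.654×10⁹ = 1.198×10¹⁰ K⁴.
|P_net| = 0.37·5.67×10⁻⁸·0.008495·1.198×10¹⁰.

P_net ≈ 2.13 W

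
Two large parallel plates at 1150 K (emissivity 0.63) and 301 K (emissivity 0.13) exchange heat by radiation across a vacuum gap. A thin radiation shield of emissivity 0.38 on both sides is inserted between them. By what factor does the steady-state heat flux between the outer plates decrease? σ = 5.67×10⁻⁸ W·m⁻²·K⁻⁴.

Without shield: q₀ = σΔ(T⁴)/(1/ε₁+1/ε₂−1) with denominator 8.280.
With shield the two gaps are in series; the resistances add: (1/ε₁+1/ε_s−1)+(1/ε_s+1/ε₂−1) = 3.219+9.324 = 12.54.
Heat-flux ratio q₀/q = 12.54/8.280.

factor ≈ 1.51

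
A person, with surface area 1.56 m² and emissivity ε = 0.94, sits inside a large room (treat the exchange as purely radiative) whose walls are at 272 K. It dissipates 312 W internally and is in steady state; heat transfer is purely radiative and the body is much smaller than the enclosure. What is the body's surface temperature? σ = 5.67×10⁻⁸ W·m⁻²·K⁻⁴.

T ≈ 310 K

For a small grey body in a large enclosure, net radiated power = εσA(T⁴ − T_w⁴).
Steady state: P = εσA(T⁴ − T_w⁴) with A = 1.56 m².
T⁴ = P/(εσA) + T_w⁴ = 312/(0.94·5.67×10⁻⁸·1.560) + (272)⁴
    = 3.752×10⁹ + 5.474×10⁹ = 9.226×10⁹ K⁴.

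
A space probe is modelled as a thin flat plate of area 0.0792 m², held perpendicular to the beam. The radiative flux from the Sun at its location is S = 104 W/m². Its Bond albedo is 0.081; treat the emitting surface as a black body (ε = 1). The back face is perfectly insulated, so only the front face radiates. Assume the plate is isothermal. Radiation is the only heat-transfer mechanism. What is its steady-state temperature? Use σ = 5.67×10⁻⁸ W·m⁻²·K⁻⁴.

T ≈ 203 K

At equilibrium, absorbed power = emitted power.
Absorbing cross-section = A = 0.07920 m²; emitting surface = A = 0.07920 m² (ratio 1).
(1−a)S·A_cross = εσ·A_surf·T⁴  ⇒  T⁴ = (1−a)S/(1σ).
T⁴ = 0.919·104/(1·5.67×10⁻⁸) = 1.686×10⁹ K⁴.
T = (1.686×10⁹)^(1/4).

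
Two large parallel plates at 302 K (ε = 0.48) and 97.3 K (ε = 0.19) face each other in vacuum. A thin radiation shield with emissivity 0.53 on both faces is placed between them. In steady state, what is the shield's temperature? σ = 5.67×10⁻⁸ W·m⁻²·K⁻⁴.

T_s ≈ 274 K

In steady state the net flux on the hot side equals that on the cold side.
σ(T₁⁴−T_s⁴)/D₁ = σ(T_s⁴−T₂⁴)/D₂, with D₁ = 1/ε₁+1/ε_s−1 = 2.970, D₂ = 1/ε_s+1/ε₂−1 = 6.150.
Solve for T_s⁴: T_s⁴ = (D₂·T₁⁴ + D₁·T₂⁴)/(D₁+D₂) = 5.638×10⁹ K⁴.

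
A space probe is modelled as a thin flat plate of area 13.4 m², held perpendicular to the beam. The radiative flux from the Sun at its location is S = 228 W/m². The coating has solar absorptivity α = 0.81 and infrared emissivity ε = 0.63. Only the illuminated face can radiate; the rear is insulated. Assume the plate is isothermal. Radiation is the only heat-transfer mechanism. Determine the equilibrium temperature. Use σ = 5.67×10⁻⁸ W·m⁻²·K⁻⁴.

At equilibrium, absorbed power = emitted power.
Absorbing cross-section = A = 13.40 m²; emitting surface = A = 13.40 m² (ratio 1).
αS·A_cross = εσ·A_surf·T⁴  ⇒  T⁴ = αS/(ε·1σ).
T⁴ = 0.810·228/(0.63·1·5.67×10⁻⁸) = 5.170×10⁹ K⁴.
T = (5.170×10⁹)^(1/4).

T ≈ 268 K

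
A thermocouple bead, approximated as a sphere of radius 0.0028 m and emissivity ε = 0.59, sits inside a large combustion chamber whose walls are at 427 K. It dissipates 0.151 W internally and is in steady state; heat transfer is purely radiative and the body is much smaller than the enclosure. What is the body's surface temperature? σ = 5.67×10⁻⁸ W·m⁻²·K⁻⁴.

For a small grey body in a large enclosure, net radiated power = εσA(T⁴ − T_w⁴).
Steady state: P = εσA(T⁴ − T_w⁴) with A = 4πr² = 9.852×10⁻⁵ m².
T⁴ = P/(εσA) + T_w⁴ = 0.151/(0.59·5.67×10⁻⁸·9.852×10⁻⁵) + (427)⁴
    = 4.582×10¹⁰ + 3.324×10¹⁰ = 7.906×10¹⁰ K⁴.

T ≈ 530 K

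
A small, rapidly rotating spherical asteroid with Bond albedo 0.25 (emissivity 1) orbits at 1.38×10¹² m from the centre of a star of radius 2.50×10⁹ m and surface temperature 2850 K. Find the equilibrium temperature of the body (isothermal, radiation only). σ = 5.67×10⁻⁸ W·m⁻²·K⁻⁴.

T ≈ 79.8 K

The star's surface emits σT_*⁴; at distance d the flux is S = σT_*⁴(R_*/d)².
S = 5.67×10⁻⁸·(2850)⁴·(2.50×10⁹/1.38×10¹²)² = 12.28 W/m².
For an isothermal sphere T⁴ = (1−a)S/(4σ) = 4.060×10⁷ K⁴.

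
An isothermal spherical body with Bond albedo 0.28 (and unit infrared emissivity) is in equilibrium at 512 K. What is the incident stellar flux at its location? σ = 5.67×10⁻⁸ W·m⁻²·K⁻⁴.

S ≈ 21600 W/m²

(1−a)S·πr² = σ·4πr²·T⁴ ⇒ S = 4σT⁴/(1−a).
S = 4·5.67×10⁻⁸·6.872×10¹⁰/0.720.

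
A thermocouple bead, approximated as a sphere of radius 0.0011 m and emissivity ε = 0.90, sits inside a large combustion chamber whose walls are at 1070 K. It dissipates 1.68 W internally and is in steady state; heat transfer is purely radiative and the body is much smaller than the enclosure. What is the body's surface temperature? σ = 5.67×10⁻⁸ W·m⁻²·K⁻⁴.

T ≈ 1370 K

For a small grey body in a large enclosure, net radiated power = εσA(T⁴ − T_w⁴).
Steady state: P = εσA(T⁴ − T_w⁴) with A = 4πr² = 1.521×10⁻⁵ m².
T⁴ = P/(εσA) + T_w⁴ = 1.68/(0.90·5.67×10⁻⁸·1.521×10⁻⁵) + (1070)⁴
    = 2.165×10¹² + 1.311×10¹² = 3.476×10¹² K⁴.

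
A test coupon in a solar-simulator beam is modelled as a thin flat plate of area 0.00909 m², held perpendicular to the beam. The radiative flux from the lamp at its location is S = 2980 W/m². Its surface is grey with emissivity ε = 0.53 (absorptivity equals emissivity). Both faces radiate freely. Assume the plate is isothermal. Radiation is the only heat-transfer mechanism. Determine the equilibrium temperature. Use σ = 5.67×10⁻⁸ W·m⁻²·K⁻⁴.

T ≈ 403 K

At equilibrium, absorbed power = emitted power.
Absorbing cross-section = A = 0.009090 m²; emitting surface = 2A = 0.01818 m² (ratio 2).
εS·A_cross = εσ·A_surf·T⁴  ⇒  T⁴ = S/(2σ)   (ε cancels).
T⁴ = 2980/(2·5.67×10⁻⁸) = 2.628×10¹⁰ K⁴.
T = (2.628×10¹⁰)^(1/4).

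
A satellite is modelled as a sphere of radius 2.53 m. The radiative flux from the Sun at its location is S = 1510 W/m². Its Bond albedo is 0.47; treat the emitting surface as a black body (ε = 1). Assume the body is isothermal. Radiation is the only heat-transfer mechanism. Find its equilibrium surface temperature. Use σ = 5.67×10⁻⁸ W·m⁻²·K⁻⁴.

T ≈ 244 K

At equilibrium, absorbed power = emitted power.
Absorbing cross-section = πr² = 20.11 m²; emitting surface = 4πr² = 80.44 m² (ratio 4).
(1−a)S·A_cross = εσ·A_surf·T⁴  ⇒  T⁴ = (1−a)S/(4σ).
T⁴ = 0.530·1510/(4·5.67×10⁻⁸) = 3.529×10⁹ K⁴.
T = (3.529×10⁹)^(1/4).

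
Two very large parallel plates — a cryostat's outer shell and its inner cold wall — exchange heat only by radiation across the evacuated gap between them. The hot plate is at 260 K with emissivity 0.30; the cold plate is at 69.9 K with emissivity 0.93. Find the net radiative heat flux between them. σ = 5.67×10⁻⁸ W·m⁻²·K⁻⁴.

q ≈ 75.6 W/m²

For two infinite grey parallel plates, q = σ(T₁⁴ − T₂⁴)/(1/ε₁ + 1/ε₂ − 1).
T₁⁴ − T₂⁴ = 4.570×10⁹ − 2.387×10⁷ = 4.546×10⁹ K⁴.
1/ε₁ + 1/ε₂ − 1 = 3.333 + 1.075 − 1 = 3.409.
q = 5.67×10⁻⁸ × 4.546×10⁹ / 3.409.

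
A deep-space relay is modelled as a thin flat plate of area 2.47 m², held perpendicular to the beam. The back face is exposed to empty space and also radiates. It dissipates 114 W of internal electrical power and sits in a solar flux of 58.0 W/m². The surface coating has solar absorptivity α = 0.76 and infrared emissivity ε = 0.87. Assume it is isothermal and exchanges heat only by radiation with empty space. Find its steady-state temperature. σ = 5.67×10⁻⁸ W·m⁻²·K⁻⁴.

At steady state, absorbed solar power + internal power = radiated power.
Absorbed: α·S·A_cross = 0.76·58.0·2.470 = 108.9 W (cross-section A).
Total input = 108.9 + 114 = 222.9 W.
Radiated: εσ·A_surf·T⁴ with A_surf = 2A = 4.940 m².
T⁴ = 222.9/(0.87·5.67×10⁻⁸·4.940) = 9.146×10⁸ K⁴.

T ≈ 174 K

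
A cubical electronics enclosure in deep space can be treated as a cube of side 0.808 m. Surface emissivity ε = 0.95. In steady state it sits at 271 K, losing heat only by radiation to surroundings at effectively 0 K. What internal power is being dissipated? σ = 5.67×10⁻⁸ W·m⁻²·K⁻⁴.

P ≈ 1140 W

Steady state: P = εσA T⁴.
A = 6L² = 3.917 m²; T⁴ = (271)⁴ = 5.394×10⁹ K⁴.
P = 0.95 × 5.67×10⁻⁸ × 3.917 × 5.394×10⁹.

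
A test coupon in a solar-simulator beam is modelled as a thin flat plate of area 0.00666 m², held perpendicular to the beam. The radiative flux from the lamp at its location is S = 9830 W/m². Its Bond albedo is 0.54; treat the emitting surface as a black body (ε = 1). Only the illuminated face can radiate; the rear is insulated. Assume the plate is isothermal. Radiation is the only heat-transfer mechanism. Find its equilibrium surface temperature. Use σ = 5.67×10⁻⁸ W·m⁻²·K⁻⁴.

T ≈ 531 K

At equilibrium, absorbed power = emitted power.
Absorbing cross-section = A = 0.006660 m²; emitting surface = A = 0.006660 m² (ratio 1).
(1−a)S·A_cross = εσ·A_surf·T⁴  ⇒  T⁴ = (1−a)S/(1σ).
T⁴ = 0.460·9830/(1·5.67×10⁻⁸) = 7.975×10¹⁰ K⁴.
T = (7.975×10¹⁰)^(1/4).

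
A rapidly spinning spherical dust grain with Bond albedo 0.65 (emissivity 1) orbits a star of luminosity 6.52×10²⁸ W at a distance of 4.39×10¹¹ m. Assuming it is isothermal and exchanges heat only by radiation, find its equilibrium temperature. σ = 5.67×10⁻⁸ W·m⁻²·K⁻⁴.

First find the stellar flux at distance d: S = L/(4πd²) = 6.52×10²⁸/(4π·(4.39×10¹¹)²) = 26920 W/m².
For an isothermal sphere, absorbed (1−a)S·πr² = emitted σ·4πr²·T⁴, so T⁴ = (1−a)S/(4σ).
T⁴ = 0.350·26920/(4·5.67×10⁻⁸) = 4.155×10¹⁰ K⁴.

T ≈ 451 K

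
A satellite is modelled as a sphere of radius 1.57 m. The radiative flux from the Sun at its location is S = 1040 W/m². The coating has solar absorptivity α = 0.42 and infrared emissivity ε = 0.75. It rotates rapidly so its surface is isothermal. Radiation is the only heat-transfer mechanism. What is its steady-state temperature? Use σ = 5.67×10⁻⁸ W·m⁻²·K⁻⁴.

At equilibrium, absorbed power = emitted power.
Absorbing cross-section = πr² = 7.744 m²; emitting surface = 4πr² = 30.97 m² (ratio 4).
αS·A_cross = εσ·A_surf·T⁴  ⇒  T⁴ = αS/(ε·4σ).
T⁴ = 0.420·1040/(0.75·4·5.67×10⁻⁸) = 2.568×10⁹ K⁴.
T = (2.568×10⁹)^(1/4).

T ≈ 225 K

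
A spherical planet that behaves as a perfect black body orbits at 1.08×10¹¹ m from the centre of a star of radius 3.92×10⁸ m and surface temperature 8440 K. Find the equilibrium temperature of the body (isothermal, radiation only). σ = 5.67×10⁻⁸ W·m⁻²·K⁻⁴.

T ≈ 360 K

The star's surface emits σT_*⁴; at distance d the flux is S = σT_*⁴(R_*/d)².
S = 5.67×10⁻⁸·(8440)⁴·(3.92×10⁸/1.08×10¹¹)² = 3790 W/m².
For an isothermal sphere T⁴ = (1−a)S/(4σ) = 1.671×10¹⁰ K⁴.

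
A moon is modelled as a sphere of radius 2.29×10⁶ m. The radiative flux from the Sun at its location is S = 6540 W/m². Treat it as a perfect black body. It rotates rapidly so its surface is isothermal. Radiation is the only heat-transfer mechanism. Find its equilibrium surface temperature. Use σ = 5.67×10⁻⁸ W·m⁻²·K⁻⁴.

T ≈ 412 K

At equilibrium, absorbed power = emitted power.
Absorbing cross-section = πr² = 1.647×10¹³ m²; emitting surface = 4πr² = 6.590×10¹³ m² (ratio 4).
S·A_cross = εσ·A_surf·T⁴  ⇒  T⁴ = S/(4σ).
T⁴ = 1.00·6540/(4·5.67×10⁻⁸) = 2.884×10¹⁰ K⁴.
T = (2.884×10¹⁰)^(1/4).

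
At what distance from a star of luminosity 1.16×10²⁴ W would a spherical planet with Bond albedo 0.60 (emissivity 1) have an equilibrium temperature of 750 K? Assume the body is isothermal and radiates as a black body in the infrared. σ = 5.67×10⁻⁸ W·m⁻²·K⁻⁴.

d ≈ 7.17×10⁸ m

For an isothermal black-emitting sphere, (1−a)S·πr² = σ·4πr²·T⁴ ⇒ S = 4σT⁴/(1−a).
S = 4·5.67×10⁻⁸·(750)⁴/0.400 = 1.794×10⁵ W/m².
Flux falls as S = L/(4πd²), so d = √(L/(4πS)) = √(1.16×10²⁴/(4π·1.794×10⁵)).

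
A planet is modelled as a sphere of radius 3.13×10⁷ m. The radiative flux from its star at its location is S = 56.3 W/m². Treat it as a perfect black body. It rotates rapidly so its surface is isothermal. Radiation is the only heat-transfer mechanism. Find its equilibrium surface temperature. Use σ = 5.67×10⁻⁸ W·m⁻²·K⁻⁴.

At equilibrium, absorbed power = emitted power.
Absorbing cross-section = πr² = 3.078×10¹⁵ m²; emitting surface = 4πr² = 1.231×10¹⁶ m² (ratio 4).
S·A_cross = εσ·A_surf·T⁴  ⇒  T⁴ = S/(4σ).
T⁴ = 1.00·56.3/(4·5.67×10⁻⁸) = 2.482×10⁸ K⁴.
T = (2.482×10⁸)^(1/4).

T ≈ 126 K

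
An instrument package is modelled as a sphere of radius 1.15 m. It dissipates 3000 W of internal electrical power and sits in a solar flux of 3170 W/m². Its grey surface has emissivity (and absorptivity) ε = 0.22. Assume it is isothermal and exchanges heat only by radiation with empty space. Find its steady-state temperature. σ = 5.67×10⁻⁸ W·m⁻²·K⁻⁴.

At steady state, absorbed solar power + internal power = radiated power.
Absorbed: α·S·A_cross = 0.22·3170·4.155 = 2898 W (cross-section πr²).
Total input = 2898 + 3000 = 5898 W.
Radiated: εσ·A_surf·T⁴ with A_surf = 4πr² = 16.62 m².
T⁴ = 5898/(0.22·5.67×10⁻⁸·16.62) = 2.845×10¹⁰ K⁴.

T ≈ 411 K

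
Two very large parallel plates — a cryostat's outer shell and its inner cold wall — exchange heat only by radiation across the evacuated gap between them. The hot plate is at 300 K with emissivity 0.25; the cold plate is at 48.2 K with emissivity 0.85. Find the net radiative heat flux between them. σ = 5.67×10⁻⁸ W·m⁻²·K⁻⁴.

For two infinite grey parallel plates, q = σ(T₁⁴ − T₂⁴)/(1/ε₁ + 1/ε₂ − 1).
T₁⁴ − T₂⁴ = 8.100×10⁹ − 5.397×10⁶ = 8.095×10⁹ K⁴.
1/ε₁ + 1/ε₂ − 1 = 4.000 + 1.176 − 1 = 4.176.
q = 5.67×10⁻⁸ × 8.095×10⁹ / 4.176.

q ≈ 110 W/m²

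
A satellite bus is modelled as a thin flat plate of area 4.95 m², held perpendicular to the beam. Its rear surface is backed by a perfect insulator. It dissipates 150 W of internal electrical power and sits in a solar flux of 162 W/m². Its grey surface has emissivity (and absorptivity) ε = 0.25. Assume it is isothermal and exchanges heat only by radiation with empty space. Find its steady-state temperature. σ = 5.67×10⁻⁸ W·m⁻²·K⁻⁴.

T ≈ 266 K

At steady state, absorbed solar power + internal power = radiated power.
Absorbed: α·S·A_cross = 0.25·162·4.950 = 200.5 W (cross-section A).
Total input = 200.5 + 150 = 350.5 W.
Radiated: εσ·A_surf·T⁴ with A_surf = A = 4.950 m².
T⁴ = 350.5/(0.25·5.67×10⁻⁸·4.950) = 4.995×10⁹ K⁴.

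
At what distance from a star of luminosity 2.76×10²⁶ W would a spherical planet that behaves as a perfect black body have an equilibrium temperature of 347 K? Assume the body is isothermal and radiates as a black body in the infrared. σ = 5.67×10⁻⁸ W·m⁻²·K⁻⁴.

For an isothermal black-emitting sphere, (1−a)S·πr² = σ·4πr²·T⁴ ⇒ S = 4σT⁴/(1−a).
S = 4·5.67×10⁻⁸·(347)⁴/1.00 = 3288 W/m².
Flux falls as S = L/(4πd²), so d = √(L/(4πS)) = √(2.76×10²⁶/(4π·3288)).

d ≈ 8.17×10¹⁰ m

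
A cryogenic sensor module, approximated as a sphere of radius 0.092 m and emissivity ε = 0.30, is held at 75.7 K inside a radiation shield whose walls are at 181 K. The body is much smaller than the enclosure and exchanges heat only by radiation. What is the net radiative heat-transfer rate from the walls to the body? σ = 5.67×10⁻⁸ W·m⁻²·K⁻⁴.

P_net ≈ 1.88 W

For a small grey body in a large enclosure: P_net = εσA(T_body⁴ − T_wall⁴).
A = 4πr² = 0.1064 m²; T_body⁴ − T_wall⁴ = 3.284×10⁷ − 1.073×10⁹ = -1.040×10⁹ K⁴.
|P_net| = 0.30·5.67×10⁻⁸·0.1064·1.040×10⁹.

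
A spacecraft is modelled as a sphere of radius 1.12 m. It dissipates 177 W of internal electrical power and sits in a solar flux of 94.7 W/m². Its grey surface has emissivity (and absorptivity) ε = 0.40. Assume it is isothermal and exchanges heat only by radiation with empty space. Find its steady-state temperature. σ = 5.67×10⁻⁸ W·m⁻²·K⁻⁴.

At steady state, absorbed solar power + internal power = radiated power.
Absorbed: α·S·A_cross = 0.40·94.7·3.941 = 149.3 W (cross-section πr²).
Total input = 149.3 + 177 = 326.3 W.
Radiated: εσ·A_surf·T⁴ with A_surf = 4πr² = 15.76 m².
T⁴ = 326.3/(0.40·5.67×10⁻⁸·15.76) = 9.126×10⁸ K⁴.

T ≈ 174 K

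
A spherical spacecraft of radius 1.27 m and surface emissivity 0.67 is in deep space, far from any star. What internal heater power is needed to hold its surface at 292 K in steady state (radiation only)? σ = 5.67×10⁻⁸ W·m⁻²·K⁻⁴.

P ≈ 5600 W

P = εσ·4πr²·T⁴.
4πr² = 20.27 m²; T⁴ = 7.270×10⁹ K⁴.
P = 0.67·5.67×10⁻⁸·20.27·7.270×10⁹.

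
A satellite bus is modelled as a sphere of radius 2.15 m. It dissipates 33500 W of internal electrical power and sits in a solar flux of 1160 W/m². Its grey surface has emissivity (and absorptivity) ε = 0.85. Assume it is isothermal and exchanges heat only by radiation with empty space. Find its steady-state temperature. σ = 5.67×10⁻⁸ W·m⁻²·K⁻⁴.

T ≈ 362 K

At steady state, absorbed solar power + internal power = radiated power.
Absorbed: α·S·A_cross = 0.85·1160·14.52 = 14320 W (cross-section πr²).
Total input = 14320 + 33500 = 47820 W.
Radiated: εσ·A_surf·T⁴ with A_surf = 4πr² = 58.09 m².
T⁴ = 47820/(0.85·5.67×10⁻⁸·58.09) = 1.708×10¹⁰ K⁴.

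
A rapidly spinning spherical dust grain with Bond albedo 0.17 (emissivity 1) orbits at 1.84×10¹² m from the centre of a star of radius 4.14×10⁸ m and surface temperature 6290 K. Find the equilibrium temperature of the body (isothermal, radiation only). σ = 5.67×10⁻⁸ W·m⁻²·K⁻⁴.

The star's surface emits σT_*⁴; at distance d the flux is S = σT_*⁴(R_*/d)².
S = 5.67×10⁻⁸·(6290)⁴·(4.14×10⁸/1.84×10¹²)² = 4.493 W/m².
For an isothermal sphere T⁴ = (1−a)S/(4σ) = 1.644×10⁷ K⁴.

T ≈ 63.7 K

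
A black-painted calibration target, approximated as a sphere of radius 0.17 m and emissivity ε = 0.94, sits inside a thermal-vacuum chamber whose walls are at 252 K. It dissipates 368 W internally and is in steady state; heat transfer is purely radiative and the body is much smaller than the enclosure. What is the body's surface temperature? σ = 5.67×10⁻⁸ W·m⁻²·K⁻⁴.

T ≈ 390 K

For a small grey body in a large enclosure, net radiated power = εσA(T⁴ − T_w⁴).
Steady state: P = εσA(T⁴ − T_w⁴) with A = 4πr² = 0.3632 m².
T⁴ = P/(εσA) + T_w⁴ = 368/(0.94·5.67×10⁻⁸·0.3632) + (252)⁴
    = 1.901×10¹⁰ + 4.033×10⁹ = 2.304×10¹⁰ K⁴.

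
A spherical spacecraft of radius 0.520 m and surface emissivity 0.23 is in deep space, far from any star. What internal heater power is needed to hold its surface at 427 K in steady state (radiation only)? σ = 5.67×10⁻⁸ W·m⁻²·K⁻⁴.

P = εσ·4πr²·T⁴.
4πr² = 3.398 m²; T⁴ = 3.324×10¹⁰ K⁴.
P = 0.23·5.67×10⁻⁸·3.398·3.324×10¹⁰.

P ≈ 1470 W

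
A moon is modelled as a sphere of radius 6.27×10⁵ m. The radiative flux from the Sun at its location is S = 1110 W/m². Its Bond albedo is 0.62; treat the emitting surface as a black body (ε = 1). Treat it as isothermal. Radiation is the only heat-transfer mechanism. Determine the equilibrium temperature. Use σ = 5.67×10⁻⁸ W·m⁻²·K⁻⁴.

T ≈ 208 K

At equilibrium, absorbed power = emitted power.
Absorbing cross-section = πr² = 1.235×10¹² m²; emitting surface = 4πr² = 4.940×10¹² m² (ratio 4).
(1−a)S·A_cross = εσ·A_surf·T⁴  ⇒  T⁴ = (1−a)S/(4σ).
T⁴ = 0.380·1110/(4·5.67×10⁻⁸) = 1.860×10⁹ K⁴.
T = (1.860×10⁹)^(1/4).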